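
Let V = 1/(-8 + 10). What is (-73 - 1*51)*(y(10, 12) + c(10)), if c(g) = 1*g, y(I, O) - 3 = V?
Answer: -1674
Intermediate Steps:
V = ½ (V = 1/2 = ½ ≈ 0.50000)
y(I, O) = 7/2 (y(I, O) = 3 + ½ = 7/2)
c(g) = g
(-73 - 1*51)*(y(10, 12) + c(10)) = (-73 - 1*51)*(7/2 + 10) = (-73 - 51)*(27/2) = -124*27/2 = -1674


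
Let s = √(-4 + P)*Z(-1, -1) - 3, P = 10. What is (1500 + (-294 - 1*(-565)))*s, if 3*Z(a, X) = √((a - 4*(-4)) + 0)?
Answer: -5313 + 1771*√10 ≈ 287.39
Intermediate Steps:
Z(a, X) = √(16 + a)/3 (Z(a, X) = √((a - 4*(-4)) + 0)/3 = √((a + 16) + 0)/3 = √((16 + a) + 0)/3 = √(16 + a)/3)
s = -3 + √10 (s = √(-4 + 10)*(√(16 - 1)/3) - 3 = √6*(√15/3) - 3 = √10 - 3 = -3 + √10 ≈ 0.16228)
(1500 + (-294 - 1*(-565)))*s = (1500 + (-294 - 1*(-565)))*(-3 + √10) = (1500 + (-294 + 565))*(-3 + √10) = (1500 + 271)*(-3 + √10) = 1771*(-3 + √10) = -5313 + 1771*√10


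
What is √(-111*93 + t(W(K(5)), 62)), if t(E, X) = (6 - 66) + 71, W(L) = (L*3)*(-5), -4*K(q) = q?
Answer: 2*I*√2578 ≈ 101.55*I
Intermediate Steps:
K(q) = -q/4
W(L) = -15*L (W(L) = (3*L)*(-5) = -15*L)
t(E, X) = 11 (t(E, X) = -60 + 71 = 11)
√(-111*93 + t(W(K(5)), 62)) = √(-111*93 + 11) = √(-10323 + 11) = √(-10312) = 2*I*√2578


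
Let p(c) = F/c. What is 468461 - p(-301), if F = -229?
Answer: 141006532/301 ≈ 4.6846e+5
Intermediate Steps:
p(c) = -229/c
468461 - p(-301) = 468461 - (-229)/(-301) = 468461 - (-229)*(-1)/301 = 468461 - 1*229/301 = 468461 - 229/301 = 141006532/301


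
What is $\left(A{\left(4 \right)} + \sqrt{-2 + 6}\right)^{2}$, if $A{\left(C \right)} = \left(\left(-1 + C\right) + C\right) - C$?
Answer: $25$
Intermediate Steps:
$A{\left(C \right)} = -1 + C$ ($A{\left(C \right)} = \left(-1 + 2 C\right) - C = -1 + C$)
$\left(A{\left(4 \right)} + \sqrt{-2 + 6}\right)^{2} = \left(\left(-1 + 4\right) + \sqrt{-2 + 6}\right)^{2} = \left(3 + \sqrt{4}\right)^{2} = \left(3 + 2\right)^{2} = 5^{2} = 25$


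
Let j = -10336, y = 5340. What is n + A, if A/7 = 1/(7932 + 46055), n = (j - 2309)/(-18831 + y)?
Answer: 75862228/80926513 ≈ 0.93742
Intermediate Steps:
n = 1405/1499 (n = (-10336 - 2309)/(-18831 + 5340) = -12645/(-13491) = -12645*(-1/13491) = 1405/1499 ≈ 0.93729)
A = 7/53987 (A = 7/(7932 + 46055) = 7/53987 ≈ 0.00012966)
n + A = 1405/1499 + 7/53987 = 75862228/80926513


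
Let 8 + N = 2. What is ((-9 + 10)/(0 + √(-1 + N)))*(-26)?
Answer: 26*I*√7/7 ≈ 9.8271*I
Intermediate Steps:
N = -6 (N = -8 + 2 = -6)
((-9 + 10)/(0 + √(-1 + N)))*(-26) = ((-9 + 10)/(0 + √(-1 - 6)))*(-26) = (1/(0 + √(-7)))*(-26) = (1/(0 + I*√7))*(-26) = (1/(I*√7))*(-26) = (1*(-I*√7/7))*(-26) = -I*√7/7*(-26) = 26*I*√7/7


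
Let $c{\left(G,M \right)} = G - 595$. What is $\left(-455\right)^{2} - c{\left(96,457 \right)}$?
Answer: $207524$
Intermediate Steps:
$c{\left(G,M \right)} = -595 + G$
$\left(-455\right)^{2} - c{\left(96,457 \right)} = \left(-455\right)^{2} - \left(-595 + 96\right) = 207025 - -499 = 207025 + 499 = 207524$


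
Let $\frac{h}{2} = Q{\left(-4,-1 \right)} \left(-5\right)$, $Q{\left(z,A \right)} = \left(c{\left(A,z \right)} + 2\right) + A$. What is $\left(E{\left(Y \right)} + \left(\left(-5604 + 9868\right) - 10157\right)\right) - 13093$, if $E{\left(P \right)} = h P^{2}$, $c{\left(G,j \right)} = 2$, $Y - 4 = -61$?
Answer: $-116456$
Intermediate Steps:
$Y = -57$ ($Y = 4 - 61 = -57$)
$Q{\left(z,A \right)} = 4 + A$ ($Q{\left(z,A \right)} = \left(2 + 2\right) + A = 4 + A$)
$h = -30$ ($h = 2 \left(4 - 1\right) \left(-5\right) = 2 \cdot 3 \left(-5\right) = 2 \left(-15\right) = -30$)
$E{\left(P \right)} = - 30 P^{2}$
$\left(E{\left(Y \right)} + \left(\left(-5604 + 9868\right) - 10157\right)\right) - 13093 = \left(- 30 \left(-57\right)^{2} + \left(\left(-5604 + 9868\right) - 10157\right)\right) - 13093 = \left(\left(-30\right) 3249 + \left(4264 - 10157\right)\right) - 13093 = \left(-97470 - 5893\right) - 13093 = -103363 - 13093 = -116456$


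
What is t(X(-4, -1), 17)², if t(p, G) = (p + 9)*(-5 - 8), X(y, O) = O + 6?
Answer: 33124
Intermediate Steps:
X(y, O) = 6 + O
t(p, G) = -117 - 13*p (t(p, G) = (9 + p)*(-13) = -117 - 13*p)
t(X(-4, -1), 17)² = (-117 - 13*(6 - 1))² = (-117 - 13*5)² = (-117 - 65)² = (-182)² = 33124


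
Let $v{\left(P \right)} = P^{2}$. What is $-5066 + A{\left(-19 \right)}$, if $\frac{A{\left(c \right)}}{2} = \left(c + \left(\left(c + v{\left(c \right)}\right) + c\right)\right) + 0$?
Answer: $-4458$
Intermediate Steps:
$A{\left(c \right)} = 2 c^{2} + 6 c$ ($A{\left(c \right)} = 2 \left(\left(c + \left(\left(c + c^{2}\right) + c\right)\right) + 0\right) = 2 \left(\left(c + \left(c^{2} + 2 c\right)\right) + 0\right) = 2 \left(\left(c^{2} + 3 c\right) + 0\right) = 2 \left(c^{2} + 3 c\right) = 2 c^{2} + 6 c$)
$-5066 + A{\left(-19 \right)} = -5066 + 2 \left(-19\right) \left(3 - 19\right) = -5066 + 2 \left(-19\right) \left(-16\right) = -5066 + 608 = -4458$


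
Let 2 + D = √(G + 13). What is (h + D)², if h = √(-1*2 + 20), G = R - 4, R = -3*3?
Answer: 22 - 12*√2 ≈ 5.0294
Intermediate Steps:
R = -9
G = -13 (G = -9 - 4 = -13)
h = 3*√2 (h = √(-2 + 20) = √18 = 3*√2 ≈ 4.2426)
D = -2 (D = -2 + √(-13 + 13) = -2 + √0 = -2 + 0 = -2)
(h + D)² = (3*√2 - 2)² = (-2 + 3*√2)²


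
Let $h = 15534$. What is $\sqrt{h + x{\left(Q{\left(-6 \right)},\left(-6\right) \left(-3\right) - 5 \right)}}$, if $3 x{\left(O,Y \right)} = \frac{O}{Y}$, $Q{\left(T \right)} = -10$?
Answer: $\frac{2 \sqrt{5906706}}{39} \approx 124.63$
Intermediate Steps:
$x{\left(O,Y \right)} = \frac{O}{3 Y}$ ($x{\left(O,Y \right)} = \frac{O \frac{1}{Y}}{3} = \frac{O}{3 Y}$)
$\sqrt{h + x{\left(Q{\left(-6 \right)},\left(-6\right) \left(-3\right) - 5 \right)}} = \sqrt{15534 + \frac{1}{3} \left(-10\right) \frac{1}{\left(-6\right) \left(-3\right) - 5}} = \sqrt{15534 + \frac{1}{3} \left(-10\right) \frac{1}{18 - 5}} = \sqrt{15534 + \frac{1}{3} \left(-10\right) \frac{1}{13}} = \sqrt{15534 - \frac{10}{39}} = \sqrt{\frac{605816}{39}} = \frac{2 \sqrt{5906706}}{39}$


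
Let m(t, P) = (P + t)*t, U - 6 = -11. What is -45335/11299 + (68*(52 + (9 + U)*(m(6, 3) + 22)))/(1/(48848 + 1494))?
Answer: 13769855512329/11299 ≈ 1.2187e+9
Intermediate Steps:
U = -5 (U = 6 - 11 = -5)
m(t, P) = t*(P + t)
-45335/11299 + (68*(52 + (9 + U)*(m(6, 3) + 22)))/(1/(48848 + 1494)) = -45335/11299 + (68*(52 + (9 - 5)*(6*(3 + 6) + 22)))/(1/(48848 + 1494)) = -45335*1/11299 + (68*(52 + 4*(6*9 + 22)))/(1/50342) = -45335/11299 + (68*(52 + 4*(54 + 22)))/(1/50342) = -45335/11299 + (68*(52 + 4*76))*50342 = -45335/11299 + (68*(52 + 304))*50342 = -45335/11299 + (68*356)*50342 = -45335/11299 + 24208*50342 = -45335/11299 + 1218679136 = 13769855512329/11299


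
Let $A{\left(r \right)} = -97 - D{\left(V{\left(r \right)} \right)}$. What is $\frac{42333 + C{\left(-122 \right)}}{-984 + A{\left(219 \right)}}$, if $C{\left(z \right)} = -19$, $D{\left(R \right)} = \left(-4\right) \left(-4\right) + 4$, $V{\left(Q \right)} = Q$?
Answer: $- \frac{42314}{1101} \approx -38.432$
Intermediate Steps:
$D{\left(R \right)} = 20$ ($D{\left(R \right)} = 16 + 4 = 20$)
$A{\left(r \right)} = -117$ ($A{\left(r \right)} = -97 - 20 = -117$)
$\frac{42333 + C{\left(-122 \right)}}{-984 + A{\left(219 \right)}} = \frac{42333 - 19}{-984 - 117} = \frac{42314}{-1101} = 42314 \left(- \frac{1}{1101}\right) = - \frac{42314}{1101}$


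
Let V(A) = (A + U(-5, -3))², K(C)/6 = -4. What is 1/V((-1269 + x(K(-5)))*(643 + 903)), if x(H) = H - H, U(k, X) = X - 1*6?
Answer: 1/3848984905689 ≈ 2.5981e-13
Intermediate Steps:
K(C) = -24 (K(C) = 6*(-4) = -24)
U(k, X) = -6 + X (U(k, X) = X - 6 = -6 + X)
x(H) = 0
V(A) = (-9 + A)² (V(A) = (A + (-6 - 3))² = (A - 9)² = (-9 + A)²)
1/V((-1269 + x(K(-5)))*(643 + 903)) = 1/((-9 + (-1269 + 0)*(643 + 903))²) = 1/((-9 - 1269*1546)²) = 1/((-9 - 1961874)²) = 1/((-1961883)²) = 1/3848984905689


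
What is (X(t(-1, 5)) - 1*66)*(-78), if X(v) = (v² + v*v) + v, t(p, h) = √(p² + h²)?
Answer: 1092 - 78*√26 ≈ 694.28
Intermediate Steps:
t(p, h) = √(h² + p²)
X(v) = v + 2*v² (X(v) = (v² + v²) + v = 2*v² + v = v + 2*v²)
(X(t(-1, 5)) - 1*66)*(-78) = (√(5² + (-1)²)*(1 + 2*√(5² + (-1)²)) - 1*66)*(-78) = (√(25 + 1)*(1 + 2*√(25 + 1)) - 66)*(-78) = (√26*(1 + 2*√26) - 66)*(-78) = (-66 + √26*(1 + 2*√26))*(-78) = 5148 - 78*√26*(1 + 2*√26)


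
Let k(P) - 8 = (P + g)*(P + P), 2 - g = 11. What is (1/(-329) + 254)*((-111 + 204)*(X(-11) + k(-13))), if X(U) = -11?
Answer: 4422009105/329 ≈ 1.3441e+7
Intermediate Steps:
g = -9 (g = 2 - 1*11 = 2 - 11 = -9)
k(P) = 8 + 2*P*(-9 + P) (k(P) = 8 + (P - 9)*(P + P) = 8 + (-9 + P)*(2*P) = 8 + 2*P*(-9 + P))
(1/(-329) + 254)*((-111 + 204)*(X(-11) + k(-13))) = (1/(-329) + 254)*((-111 + 204)*(-11 + (8 - 18*(-13) + 2*(-13)²))) = (-1/329 + 254)*(93*(-11 + (8 + 234 + 2*169))) = 83565*(93*(-11 + (8 + 234 + 338)))/329 = 83565*(93*(-11 + 580))/329 = 83565*(93*569)/329 = (83565/329)*52917 = 4422009105/329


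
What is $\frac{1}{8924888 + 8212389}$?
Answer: $\frac{1}{17137277} \approx 5.8352 \cdot 10^{-8}$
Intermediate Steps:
$\frac{1}{8924888 + 8212389} = \frac{1}{17137277}$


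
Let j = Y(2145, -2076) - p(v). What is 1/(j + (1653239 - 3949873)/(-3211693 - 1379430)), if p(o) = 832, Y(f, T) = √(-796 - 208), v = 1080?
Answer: -8763346662279673/7297302064563047160 - 21078410401129*I*√251/7297302064563047160 ≈ -0.0012009 - 4.5763e-5*I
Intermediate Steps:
Y(f, T) = 2*I*√251 (Y(f, T) = √(-1004) = 2*I*√251)
j = -832 + 2*I*√251 (j = 2*I*√251 - 1*832 = 2*I*√251 - 832 = -832 + 2*I*√251 ≈ -832.0 + 31.686*I)
1/(j + (1653239 - 3949873)/(-3211693 - 1379430)) = 1/((-832 + 2*I*√251) + (1653239 - 3949873)/(-3211693 - 1379430)) = 1/((-832 + 2*I*√251) - 2296634/(-4591123)) = 1/((-832 + 2*I*√251) - 2296634*(-1/4591123)) = 1/((-832 + 2*I*√251) + 2296634/4591123) = 1/(-3817517702/4591123 + 2*I*√251)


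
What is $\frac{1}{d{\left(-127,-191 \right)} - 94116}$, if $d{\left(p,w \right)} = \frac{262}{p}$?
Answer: $- \frac{127}{11952994} \approx -1.0625 \cdot 10^{-5}$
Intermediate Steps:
$\frac{1}{d{\left(-127,-191 \right)} - 94116} = \frac{1}{\frac{262}{-127} - 94116} = \frac{1}{262 \left(- \frac{1}{127}\right) - 94116} = \frac{1}{- \frac{262}{127} - 94116} = \frac{1}{- \frac{11952994}{127}} = - \frac{127}{11952994}$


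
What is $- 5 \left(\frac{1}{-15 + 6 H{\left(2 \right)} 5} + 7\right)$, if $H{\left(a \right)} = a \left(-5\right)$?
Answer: $- \frac{2204}{63} \approx -34.984$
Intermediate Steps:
$H{\left(a \right)} = - 5 a$
$- 5 \left(\frac{1}{-15 + 6 H{\left(2 \right)} 5} + 7\right) = - 5 \left(\frac{1}{-15 + 6 \left(\left(-5\right) 2\right) 5} + 7\right) = - 5 \left(\frac{1}{-15 + 6 \left(-10\right) 5} + 7\right) = - 5 \left(\frac{1}{-15 - 300} + 7\right) = - 5 \left(\frac{1}{-315} + 7\right) = - 5 \left(- \frac{1}{315} + 7\right) = \left(-5\right) \frac{2204}{315} = - \frac{2204}{63}$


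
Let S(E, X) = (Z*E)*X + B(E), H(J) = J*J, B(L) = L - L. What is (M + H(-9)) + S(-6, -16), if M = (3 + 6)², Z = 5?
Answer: 642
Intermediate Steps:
B(L) = 0
H(J) = J²
S(E, X) = 5*E*X (S(E, X) = (5*E)*X + 0 = 5*E*X + 0 = 5*E*X)
M = 81 (M = 9² = 81)
(M + H(-9)) + S(-6, -16) = (81 + (-9)²) + 5*(-6)*(-16) = (81 + 81) + 480 = 162 + 480 = 642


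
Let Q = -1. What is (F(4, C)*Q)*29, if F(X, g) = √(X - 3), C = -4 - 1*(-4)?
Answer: -29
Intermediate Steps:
C = 0 (C = -4 + 4 = 0)
F(X, g) = √(-3 + X)
(F(4, C)*Q)*29 = (√(-3 + 4)*(-1))*29 = (√1*(-1))*29 = (1*(-1))*29 = -1*29 = -29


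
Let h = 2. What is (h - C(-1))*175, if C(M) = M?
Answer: 525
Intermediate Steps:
(h - C(-1))*175 = (2 - 1*(-1))*175 = (2 + 1)*175 = 3*175 = 525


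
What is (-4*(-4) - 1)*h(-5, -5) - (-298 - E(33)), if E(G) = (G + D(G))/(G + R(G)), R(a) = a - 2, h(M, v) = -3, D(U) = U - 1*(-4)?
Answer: 8131/32 ≈ 254.09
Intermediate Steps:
D(U) = 4 + U (D(U) = U + 4 = 4 + U)
R(a) = -2 + a
E(G) = (4 + 2*G)/(-2 + 2*G) (E(G) = (G + (4 + G))/(G + (-2 + G)) = (4 + 2*G)/(-2 + 2*G))
(-4*(-4) - 1)*h(-5, -5) - (-298 - E(33)) = (-4*(-4) - 1)*(-3) - (-298 - (2 + 33)/(-1 + 33)) = (16 - 1)*(-3) - (-298 - 35/32) = 15*(-3) - (-298 - 35/32) = -45 - (-298 - 1*35/32) = -45 - (-298 - 35/32) = -45 - 1*(-9571/32) = -45 + 9571/32 = 8131/32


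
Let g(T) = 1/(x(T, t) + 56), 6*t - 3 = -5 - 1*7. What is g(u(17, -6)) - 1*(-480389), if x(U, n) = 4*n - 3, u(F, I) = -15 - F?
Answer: 22578284/47 ≈ 4.8039e+5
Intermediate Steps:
t = -3/2 (t = 1/2 + (-5 - 1*7)/6 = 1/2 + (-5 - 7)/6 = 1/2 + (1/6)*(-12) = 1/2 - 2 = -3/2 ≈ -1.5000)
x(U, n) = -3 + 4*n
g(T) = 1/47 (g(T) = 1/((-3 + 4*(-3/2)) + 56) = 1/((-3 - 6) + 56) = 1/(-9 + 56) = 1/47)
g(u(17, -6)) - 1*(-480389) = 1/47 - 1*(-480389) = 1/47 + 480389 = 22578284/47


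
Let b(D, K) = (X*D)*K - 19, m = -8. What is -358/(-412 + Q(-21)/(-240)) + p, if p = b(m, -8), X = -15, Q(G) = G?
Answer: -32232347/32953 ≈ -978.13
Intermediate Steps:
b(D, K) = -19 - 15*D*K (b(D, K) = (-15*D)*K - 19 = -15*D*K - 19 = -19 - 15*D*K)
p = -979 (p = -19 - 15*(-8)*(-8) = -19 - 960 = -979)
-358/(-412 + Q(-21)/(-240)) + p = -358/(-412 - 21/(-240)) - 979 = -358/(-412 - 21*(-1/240)) - 979 = -358/(-412 + 7/80) - 979 = -358/(-32953/80) - 979 = -358*(-80/32953) - 979 = 28640/32953 - 979 = -32232347/32953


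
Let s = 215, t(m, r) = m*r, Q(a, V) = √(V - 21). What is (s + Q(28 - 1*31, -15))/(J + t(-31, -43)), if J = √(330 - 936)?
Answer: (215 + 6*I)/(1333 + I*√606) ≈ 0.16132 + 0.001522*I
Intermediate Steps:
Q(a, V) = √(-21 + V)
J = I*√606 (J = √(-606) = I*√606 ≈ 24.617*I)
(s + Q(28 - 1*31, -15))/(J + t(-31, -43)) = (215 + √(-21 - 15))/(I*√606 - 31*(-43)) = (215 + √(-36))/(I*√606 + 1333) = (215 + 6*I)/(1333 + I*√606)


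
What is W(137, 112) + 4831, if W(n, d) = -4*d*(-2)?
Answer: 5727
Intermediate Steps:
W(n, d) = 8*d
W(137, 112) + 4831 = 8*112 + 4831 = 896 + 4831 = 5727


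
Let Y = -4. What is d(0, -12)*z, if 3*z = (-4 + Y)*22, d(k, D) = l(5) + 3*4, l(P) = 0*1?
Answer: -704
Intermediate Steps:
l(P) = 0
d(k, D) = 12 (d(k, D) = 0 + 3*4 = 0 + 12 = 12)
z = -176/3 (z = ((-4 - 4)*22)/3 = (-8*22)/3 = (1/3)*(-176) = -176/3 ≈ -58.667)
d(0, -12)*z = 12*(-176/3) = -704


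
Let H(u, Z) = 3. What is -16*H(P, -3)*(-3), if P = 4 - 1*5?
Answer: 144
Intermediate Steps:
P = -1 (P = 4 - 5 = -1)
-16*H(P, -3)*(-3) = -16*3*(-3) = -48*(-3) = 144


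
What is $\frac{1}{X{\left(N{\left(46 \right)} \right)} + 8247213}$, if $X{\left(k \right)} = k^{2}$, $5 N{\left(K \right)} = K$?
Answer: $\frac{25}{206182441} \approx 1.2125 \cdot 10^{-7}$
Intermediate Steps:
$N{\left(K \right)} = \frac{K}{5}$
$\frac{1}{X{\left(N{\left(46 \right)} \right)} + 8247213} = \frac{1}{\left(\frac{1}{5} \cdot 46\right)^{2} + 8247213} = \frac{1}{\left(\frac{46}{5}\right)^{2} + 8247213} = \frac{1}{\frac{2116}{25} + 8247213} = \frac{1}{\frac{206182441}{25}} = \frac{25}{206182441}$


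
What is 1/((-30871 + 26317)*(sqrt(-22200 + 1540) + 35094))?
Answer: I/(9108*(sqrt(5165) - 17547*I)) ≈ -6.257e-9 + 2.5627e-11*I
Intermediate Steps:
1/((-30871 + 26317)*(sqrt(-22200 + 1540) + 35094)) = 1/(-4554*(sqrt(-20660) + 35094)) = 1/(-4554*(2*I*sqrt(5165) + 35094)) = 1/(-4554*(35094 + 2*I*sqrt(5165))) = 1/(-159818076 - 9108*I*sqrt(5165))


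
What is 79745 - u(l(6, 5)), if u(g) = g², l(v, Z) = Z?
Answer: 79720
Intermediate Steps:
79745 - u(l(6, 5)) = 79745 - 1*5² = 79745 - 1*25 = 79745 - 25 = 79720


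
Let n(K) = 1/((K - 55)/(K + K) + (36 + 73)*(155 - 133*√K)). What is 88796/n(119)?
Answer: 178527643452/119 - 1287275612*√119 ≈ -1.2542e+10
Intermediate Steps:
n(K) = 1/(16895 - 14497*√K + (-55 + K)/(2*K)) (n(K) = 1/((-55 + K)/((2*K)) + 109*(155 - 133*√K)) = 1/((-55 + K)*(1/(2*K)) + (16895 - 14497*√K)) = 1/((-55 + K)/(2*K) + (16895 - 14497*√K)) = 1/(16895 - 14497*√K + (-55 + K)/(2*K)))
88796/n(119) = 88796/((2*119/(-55 - 3450286*√119 + 33791*119))) = 88796/((2*119/(-55 - 3450286*√119 + 4021129))) = 88796/((2*119/(4021074 - 3450286*√119))) = 88796/((238/(4021074 - 3450286*√119))) = 88796*(2010537/119 - 14497*√119) = 178527643452/119 - 1287275612*√119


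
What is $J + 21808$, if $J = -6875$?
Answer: $14933$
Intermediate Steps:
$J + 21808 = -6875 + 21808 = 14933$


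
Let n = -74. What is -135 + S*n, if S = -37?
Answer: 2603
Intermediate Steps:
-135 + S*n = -135 - 37*(-74) = -135 + 2738 = 2603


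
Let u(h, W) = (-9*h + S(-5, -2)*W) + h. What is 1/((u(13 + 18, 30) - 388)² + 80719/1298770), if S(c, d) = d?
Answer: 1298770/629145049039 ≈ 2.0643e-6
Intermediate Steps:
u(h, W) = -8*h - 2*W (u(h, W) = (-9*h - 2*W) + h = -8*h - 2*W)
1/((u(13 + 18, 30) - 388)² + 80719/1298770) = 1/(((-8*(13 + 18) - 2*30) - 388)² + 80719/1298770) = 1/(((-8*31 - 60) - 388)² + 80719*(1/1298770)) = 1/(((-248 - 60) - 388)² + 80719/1298770) = 1/((-308 - 388)² + 80719/1298770) = 1/((-696)² + 80719/1298770) = 1/(484416 + 80719/1298770) = 1/(629145049039/1298770) = 1298770/629145049039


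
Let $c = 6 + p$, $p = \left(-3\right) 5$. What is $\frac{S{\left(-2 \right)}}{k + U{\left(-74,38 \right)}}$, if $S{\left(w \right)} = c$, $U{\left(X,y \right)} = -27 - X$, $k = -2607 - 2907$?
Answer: $\frac{9}{5467} \approx 0.0016462$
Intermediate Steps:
$k = -5514$ ($k = -2607 - 2907 = -5514$)
$p = -15$
$c = -9$ ($c = 6 - 15 = -9$)
$S{\left(w \right)} = -9$
$\frac{S{\left(-2 \right)}}{k + U{\left(-74,38 \right)}} = - \frac{9}{-5514 - -47} = - \frac{9}{-5514 + \left(-27 + 74\right)} = - \frac{9}{-5514 + 47} = - \frac{9}{-5467} = \left(-9\right) \left(- \frac{1}{5467}\right) = \frac{9}{5467}$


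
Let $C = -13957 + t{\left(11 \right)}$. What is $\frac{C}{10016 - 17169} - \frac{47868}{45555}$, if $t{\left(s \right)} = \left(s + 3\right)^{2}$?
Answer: $\frac{94827517}{108618305} \approx 0.87303$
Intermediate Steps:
$t{\left(s \right)} = \left(3 + s\right)^{2}$
$C = -13761$ ($C = -13957 + \left(3 + 11\right)^{2} = -13957 + 14^{2} = -13957 + 196 = -13761$)
$\frac{C}{10016 - 17169} - \frac{47868}{45555} = - \frac{13761}{10016 - 17169} - \frac{47868}{45555} = - \frac{13761}{-7153} - \frac{15956}{15185} = \left(-13761\right) \left(- \frac{1}{7153}\right) - \frac{15956}{15185} = \frac{13761}{7153} - \frac{15956}{15185} = \frac{94827517}{108618305}$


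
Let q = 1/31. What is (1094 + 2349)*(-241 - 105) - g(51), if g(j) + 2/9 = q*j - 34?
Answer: -332357473/279 ≈ -1.1912e+6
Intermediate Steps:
q = 1/31 ≈ 0.032258
g(j) = -308/9 + j/31 (g(j) = -2/9 + (j/31 - 34) = -2/9 + (-34 + j/31) = -308/9 + j/31)
(1094 + 2349)*(-241 - 105) - g(51) = (1094 + 2349)*(-241 - 105) - (-308/9 + (1/31)*51) = 3443*(-346) - (-308/9 + 51/31) = -1191278 - 1*(-9089/279) = -1191278 + 9089/279 = -332357473/279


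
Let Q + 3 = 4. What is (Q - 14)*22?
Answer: -286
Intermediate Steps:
Q = 1 (Q = -3 + 4 = 1)
(Q - 14)*22 = (1 - 14)*22 = -13*22 = -286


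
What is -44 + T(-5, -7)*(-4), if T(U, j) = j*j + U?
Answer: -220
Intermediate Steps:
T(U, j) = U + j² (T(U, j) = j² + U = U + j²)
-44 + T(-5, -7)*(-4) = -44 + (-5 + (-7)²)*(-4) = -44 + (-5 + 49)*(-4) = -44 + 44*(-4) = -44 - 176 = -220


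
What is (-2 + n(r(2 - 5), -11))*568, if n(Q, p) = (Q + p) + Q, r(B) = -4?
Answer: -11928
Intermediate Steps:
n(Q, p) = p + 2*Q
(-2 + n(r(2 - 5), -11))*568 = (-2 + (-11 + 2*(-4)))*568 = (-2 + (-11 - 8))*568 = (-2 - 19)*568 = -21*568 = -11928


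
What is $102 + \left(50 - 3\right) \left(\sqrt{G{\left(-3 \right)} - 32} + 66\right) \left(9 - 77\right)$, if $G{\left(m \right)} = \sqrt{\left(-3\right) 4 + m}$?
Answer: $-210834 - 3196 \sqrt{-32 + i \sqrt{15}} \approx -2.1193 \cdot 10^{5} - 18112.0 i$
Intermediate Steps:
$G{\left(m \right)} = \sqrt{-12 + m}$
$102 + \left(50 - 3\right) \left(\sqrt{G{\left(-3 \right)} - 32} + 66\right) \left(9 - 77\right) = 102 + \left(50 - 3\right) \left(\sqrt{\sqrt{-12 - 3} - 32} + 66\right) \left(9 - 77\right) = 102 + \left(50 - 3\right) \left(\sqrt{\sqrt{-15} - 32} + 66\right) \left(-68\right) = 102 + 47 \left(\sqrt{i \sqrt{15} - 32} + 66\right) \left(-68\right) = 102 + 47 \left(\sqrt{-32 + i \sqrt{15}} + 66\right) \left(-68\right) = 102 + 47 \left(66 + \sqrt{-32 + i \sqrt{15}}\right) \left(-68\right) = 102 + 47 \left(-4488 - 68 \sqrt{-32 + i \sqrt{15}}\right) = 102 - \left(210936 + 3196 \sqrt{-32 + i \sqrt{15}}\right) = -210834 - 3196 \sqrt{-32 + i \sqrt{15}}$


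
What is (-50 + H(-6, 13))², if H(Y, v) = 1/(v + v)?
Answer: 1687401/676 ≈ 2496.2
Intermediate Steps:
H(Y, v) = 1/(2*v)
(-50 + H(-6, 13))² = (-50 + (½)/13)² = (-50 + (½)*(1/13))² = (-50 + 1/26)² = (-1299/26)² = 1687401/676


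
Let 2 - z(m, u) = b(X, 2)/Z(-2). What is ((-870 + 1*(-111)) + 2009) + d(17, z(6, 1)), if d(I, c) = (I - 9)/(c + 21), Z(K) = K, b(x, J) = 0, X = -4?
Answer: 23652/23 ≈ 1028.3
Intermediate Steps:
z(m, u) = 2 (z(m, u) = 2 - 0/(-2) = 2 - 0*(-1)/2 = 2 - 1*0 = 2 + 0 = 2)
d(I, c) = (-9 + I)/(21 + c)
((-870 + 1*(-111)) + 2009) + d(17, z(6, 1)) = ((-870 + 1*(-111)) + 2009) + (-9 + 17)/(21 + 2) = ((-870 - 111) + 2009) + 8/23 = (-981 + 2009) + (1/23)*8 = 1028 + 8/23 = 23652/23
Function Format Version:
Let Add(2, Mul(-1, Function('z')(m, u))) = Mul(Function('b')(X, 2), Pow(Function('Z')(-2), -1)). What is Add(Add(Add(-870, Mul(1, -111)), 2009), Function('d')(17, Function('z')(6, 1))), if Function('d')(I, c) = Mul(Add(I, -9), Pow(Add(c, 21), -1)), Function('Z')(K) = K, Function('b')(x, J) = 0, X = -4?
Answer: Rational(23652, 23) ≈ 1028.3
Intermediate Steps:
Function('z')(m, u) = 2 (Function('z')(m, u) = Add(2, Mul(-1, Mul(0, Pow(-2, -1)))) = Add(2, Mul(-1, Mul(0, Rational(-1, 2)))) = Add(2, Mul(-1, 0)) = Add(2, 0) = 2)
Function('d')(I, c) = Mul(Pow(Add(21, c), -1), Add(-9, I)) (Function('d')(I, c) = Mul(Add(-9, I), Pow(Add(21, c), -1)) = Mul(Pow(Add(21, c), -1), Add(-9, I)))
Add(Add(Add(-870, Mul(1, -111)), 2009), Function('d')(17, Function('z')(6, 1))) = Add(Add(Add(-870, Mul(1, -111)), 2009), Mul(Pow(Add(21, 2), -1), Add(-9, 17))) = Add(Add(Add(-870, -111), 2009), Mul(Pow(23, -1), 8)) = Add(Add(-981, 2009), Mul(Rational(1, 23), 8)) = Add(1028, Rational(8, 23)) = Rational(23652, 23)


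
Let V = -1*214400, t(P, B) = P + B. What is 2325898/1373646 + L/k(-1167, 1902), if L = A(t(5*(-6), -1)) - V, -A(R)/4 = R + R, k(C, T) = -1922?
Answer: -72594997663/660036903 ≈ -109.99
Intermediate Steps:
t(P, B) = B + P
A(R) = -8*R (A(R) = -4*(R + R) = -8*R)
V = -214400
L = 214648 (L = -8*(-1 + 5*(-6)) - 1*(-214400) = -8*(-1 - 30) + 214400 = -8*(-31) + 214400 = 248 + 214400 = 214648)
2325898/1373646 + L/k(-1167, 1902) = 2325898/1373646 + 214648/(-1922) = 2325898*(1/1373646) + 214648*(-1/1922) = 1162949/686823 - 107324/961 = -72594997663/660036903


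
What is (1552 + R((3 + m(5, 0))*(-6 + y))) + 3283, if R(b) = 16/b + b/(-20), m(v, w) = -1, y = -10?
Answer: 48361/10 ≈ 4836.1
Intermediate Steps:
R(b) = 16/b - b/20 (R(b) = 16/b + b*(-1/20) = 16/b - b/20)
(1552 + R((3 + m(5, 0))*(-6 + y))) + 3283 = (1552 + (16/(((3 - 1)*(-6 - 10))) - (3 - 1)*(-6 - 10)/20)) + 3283 = (1552 + (16/((2*(-16))) - (-16)/10)) + 3283 = (1552 + (16/(-32) - 1/20*(-32))) + 3283 = (1552 + (16*(-1/32) + 8/5)) + 3283 = (1552 + (-½ + 8/5)) + 3283 = (1552 + 11/10) + 3283 = 15531/10 + 3283 = 48361/10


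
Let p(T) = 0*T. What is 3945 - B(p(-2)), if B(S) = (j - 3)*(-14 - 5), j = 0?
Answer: 3888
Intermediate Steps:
p(T) = 0
B(S) = 57 (B(S) = (0 - 3)*(-14 - 5) = -3*(-19) = 57)
3945 - B(p(-2)) = 3945 - 1*57 = 3945 - 57 = 3888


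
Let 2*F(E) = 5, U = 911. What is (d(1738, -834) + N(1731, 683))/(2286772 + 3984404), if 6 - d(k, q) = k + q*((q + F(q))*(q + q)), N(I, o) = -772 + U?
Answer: 385569345/2090392 ≈ 184.45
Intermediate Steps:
N(I, o) = 139 (N(I, o) = -772 + 911 = 139)
F(E) = 5/2 (F(E) = (½)*5 = 5/2)
d(k, q) = 6 - k - 2*q²*(5/2 + q) (d(k, q) = 6 - (k + q*((q + 5/2)*(q + q))) = 6 - (k + q*((5/2 + q)*(2*q))) = 6 - (k + q*(2*q*(5/2 + q))) = 6 - (k + 2*q²*(5/2 + q)) = 6 + (-k - 2*q²*(5/2 + q)) = 6 - k - 2*q²*(5/2 + q))
(d(1738, -834) + N(1731, 683))/(2286772 + 3984404) = ((6 - 1*1738 - 5*(-834)² - 2*(-834)³) + 139)/(2286772 + 3984404) = ((6 - 1738 - 5*695556 - 2*(-580093704)) + 139)/6271176 = ((6 - 1738 - 3477780 + 1160187408) + 139)*(1/6271176) = (1156707896 + 139)*(1/6271176) = 1156708035*(1/6271176) = 385569345/2090392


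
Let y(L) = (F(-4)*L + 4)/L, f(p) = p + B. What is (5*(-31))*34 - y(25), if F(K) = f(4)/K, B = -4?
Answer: -131754/25 ≈ -5270.2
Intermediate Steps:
f(p) = -4 + p (f(p) = p - 4 = -4 + p)
F(K) = 0 (F(K) = (-4 + 4)/K = 0/K = 0)
y(L) = 4/L (y(L) = (0*L + 4)/L = (0 + 4)/L = 4/L)
(5*(-31))*34 - y(25) = (5*(-31))*34 - 4/25 = -155*34 - 4/25 = -5270 - 1*4/25 = -5270 - 4/25 = -131754/25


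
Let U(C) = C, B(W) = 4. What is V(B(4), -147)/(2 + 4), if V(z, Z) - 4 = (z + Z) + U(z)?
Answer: -45/2 ≈ -22.500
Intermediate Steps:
V(z, Z) = 4 + Z + 2*z (V(z, Z) = 4 + ((z + Z) + z) = 4 + ((Z + z) + z) = 4 + (Z + 2*z) = 4 + Z + 2*z)
V(B(4), -147)/(2 + 4) = (4 - 147 + 2*4)/(2 + 4) = (4 - 147 + 8)/6 = -135*⅙ = -45/2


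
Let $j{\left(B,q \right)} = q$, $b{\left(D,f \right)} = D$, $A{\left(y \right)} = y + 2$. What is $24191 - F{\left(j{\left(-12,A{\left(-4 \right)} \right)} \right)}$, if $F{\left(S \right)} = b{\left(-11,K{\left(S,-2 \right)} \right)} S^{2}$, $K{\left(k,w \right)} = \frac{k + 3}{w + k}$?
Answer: $24235$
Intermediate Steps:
$A{\left(y \right)} = 2 + y$
$K{\left(k,w \right)} = \frac{3 + k}{k + w}$
$F{\left(S \right)} = - 11 S^{2}$
$24191 - F{\left(j{\left(-12,A{\left(-4 \right)} \right)} \right)} = 24191 - - 11 \left(2 - 4\right)^{2} = 24191 - - 11 \left(-2\right)^{2} = 24191 - \left(-11\right) 4 = 24191 - -44 = 24191 + 44 = 24235$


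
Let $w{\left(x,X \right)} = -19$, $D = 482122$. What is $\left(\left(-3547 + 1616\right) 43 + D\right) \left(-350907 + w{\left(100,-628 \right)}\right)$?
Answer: $-140050706414$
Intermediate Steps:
$\left(\left(-3547 + 1616\right) 43 + D\right) \left(-350907 + w{\left(100,-628 \right)}\right) = \left(\left(-3547 + 1616\right) 43 + 482122\right) \left(-350907 - 19\right) = \left(\left(-1931\right) 43 + 482122\right) \left(-350926\right) = \left(-83033 + 482122\right) \left(-350926\right) = 399089 \left(-350926\right) = -140050706414$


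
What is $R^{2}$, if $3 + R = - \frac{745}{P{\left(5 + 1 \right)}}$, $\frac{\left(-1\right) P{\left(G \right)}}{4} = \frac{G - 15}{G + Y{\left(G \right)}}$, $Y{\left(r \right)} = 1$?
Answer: $\frac{28334329}{1296} \approx 21863.0$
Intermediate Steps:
$P{\left(G \right)} = - \frac{4 \left(-15 + G\right)}{1 + G}$ ($P{\left(G \right)} = - 4 \frac{G - 15}{G + 1} = - 4 \frac{-15 + G}{1 + G} = - \frac{4 \left(-15 + G\right)}{1 + G}$)
$R = - \frac{5323}{36}$ ($R = -3 - \frac{745}{4 \frac{1}{1 + \left(5 + 1\right)} \left(15 - \left(5 + 1\right)\right)} = -3 - \frac{745}{4 \frac{1}{1 + 6} \left(15 - 6\right)} = -3 - \frac{745}{4 \cdot \frac{1}{7} \left(15 - 6\right)} = -3 - \frac{745}{4 \cdot \frac{1}{7} \cdot 9} = -3 - \frac{745}{\frac{36}{7}} = -3 - \frac{5215}{36} = - \frac{5323}{36} \approx -147.86$)
$R^{2} = \left(- \frac{5323}{36}\right)^{2} = \frac{28334329}{1296}$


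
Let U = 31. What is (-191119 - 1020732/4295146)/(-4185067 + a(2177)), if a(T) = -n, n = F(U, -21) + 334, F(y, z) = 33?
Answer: 410442514553/8988525051682 ≈ 0.045663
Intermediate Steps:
n = 367 (n = 33 + 334 = 367)
a(T) = -367 (a(T) = -1*367 = -367)
(-191119 - 1020732/4295146)/(-4185067 + a(2177)) = (-191119 - 1020732/4295146)/(-4185067 - 367) = (-191119 - 1020732*1/4295146)/(-4185434) = (-191119 - 510366/2147573)*(-1/4185434) = -410442514553/2147573*(-1/4185434) = 410442514553/8988525051682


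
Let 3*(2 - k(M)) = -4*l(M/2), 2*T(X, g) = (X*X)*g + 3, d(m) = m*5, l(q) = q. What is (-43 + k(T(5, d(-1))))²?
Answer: 60025/9 ≈ 6669.4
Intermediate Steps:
d(m) = 5*m
T(X, g) = 3/2 + g*X²/2 (T(X, g) = ((X*X)*g + 3)/2 = (X²*g + 3)/2 = (g*X² + 3)/2 = (3 + g*X²)/2 = 3/2 + g*X²/2)
k(M) = 2 + 2*M/3 (k(M) = 2 - (-4)*M/2/3 = 2 - (-2)*M/3 = 2 + 2*M/3)
(-43 + k(T(5, d(-1))))² = (-43 + (2 + 2*(3/2 + (½)*(5*(-1))*5²)/3))² = (-43 + (2 + 2*(3/2 + (½)*(-5)*25)/3))² = (-43 + (2 + 2*(3/2 - 125/2)/3))² = (-43 + (2 + (⅔)*(-61)))² = (-43 + (2 - 122/3))² = (-43 - 116/3)² = (-245/3)² = 60025/9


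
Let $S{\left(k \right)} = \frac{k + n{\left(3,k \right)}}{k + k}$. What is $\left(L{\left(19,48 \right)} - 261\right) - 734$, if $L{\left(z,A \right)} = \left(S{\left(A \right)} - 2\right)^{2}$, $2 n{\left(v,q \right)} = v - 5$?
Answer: $- \frac{9148895}{9216} \approx -992.72$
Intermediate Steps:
$n{\left(v,q \right)} = - \frac{5}{2} + \frac{v}{2}$ ($n{\left(v,q \right)} = \frac{v - 5}{2} = \frac{-5 + v}{2} = - \frac{5}{2} + \frac{v}{2}$)
$S{\left(k \right)} = \frac{-1 + k}{2 k}$ ($S{\left(k \right)} = \frac{k + \left(- \frac{5}{2} + \frac{1}{2} \cdot 3\right)}{k + k} = \frac{k + \left(- \frac{5}{2} + \frac{3}{2}\right)}{2 k} = \left(k - 1\right) \frac{1}{2 k} = \left(-1 + k\right) \frac{1}{2 k} = \frac{-1 + k}{2 k}$)
$L{\left(z,A \right)} = \left(-2 + \frac{-1 + A}{2 A}\right)^{2}$ ($L{\left(z,A \right)} = \left(\frac{-1 + A}{2 A} - 2\right)^{2} = \left(-2 + \frac{-1 + A}{2 A}\right)^{2}$)
$\left(L{\left(19,48 \right)} - 261\right) - 734 = \left(\frac{\left(1 + 3 \cdot 48\right)^{2}}{4 \cdot 2304} - 261\right) - 734 = \left(\frac{1}{4} \cdot \frac{1}{2304} \left(1 + 144\right)^{2} - 261\right) - 734 = \left(\frac{1}{4} \cdot \frac{1}{2304} \cdot 145^{2} - 261\right) - 734 = \left(\frac{1}{4} \cdot \frac{1}{2304} \cdot 21025 - 261\right) - 734 = \left(\frac{21025}{9216} - 261\right) - 734 = - \frac{2384351}{9216} - 734 = - \frac{9148895}{9216}$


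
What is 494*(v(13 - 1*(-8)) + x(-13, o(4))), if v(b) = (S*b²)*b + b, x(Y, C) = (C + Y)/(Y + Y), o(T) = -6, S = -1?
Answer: -4564199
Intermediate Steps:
x(Y, C) = (C + Y)/(2*Y) (x(Y, C) = (C + Y)/((2*Y)) = (C + Y)*(1/(2*Y)) = (C + Y)/(2*Y))
v(b) = b - b³ (v(b) = (-b²)*b + b = -b³ + b = b - b³)
494*(v(13 - 1*(-8)) + x(-13, o(4))) = 494*(((13 - 1*(-8)) - (13 - 1*(-8))³) + (½)*(-6 - 13)/(-13)) = 494*(((13 + 8) - (13 + 8)³) + (½)*(-1/13)*(-19)) = 494*((21 - 1*21³) + 19/26) = 494*((21 - 1*9261) + 19/26) = 494*((21 - 9261) + 19/26) = 494*(-9240 + 19/26) = 494*(-240221/26) = -4564199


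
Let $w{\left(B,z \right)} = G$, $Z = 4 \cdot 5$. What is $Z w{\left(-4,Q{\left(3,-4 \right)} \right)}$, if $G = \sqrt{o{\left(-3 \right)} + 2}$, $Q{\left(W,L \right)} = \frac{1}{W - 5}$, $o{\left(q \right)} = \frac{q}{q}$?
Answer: $20 \sqrt{3} \approx 34.641$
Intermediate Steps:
$o{\left(q \right)} = 1$
$Q{\left(W,L \right)} = \frac{1}{-5 + W}$
$G = \sqrt{3}$ ($G = \sqrt{1 + 2} = \sqrt{3} \approx 1.732$)
$Z = 20$
$w{\left(B,z \right)} = \sqrt{3}$
$Z w{\left(-4,Q{\left(3,-4 \right)} \right)} = 20 \sqrt{3}$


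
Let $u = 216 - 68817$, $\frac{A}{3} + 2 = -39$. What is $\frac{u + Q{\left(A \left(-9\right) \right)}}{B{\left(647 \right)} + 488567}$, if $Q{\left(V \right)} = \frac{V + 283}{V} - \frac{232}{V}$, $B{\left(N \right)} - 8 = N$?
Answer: $- \frac{25313383}{180522918} \approx -0.14022$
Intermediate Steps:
$A = -123$ ($A = -6 + 3 \left(-39\right) = -6 - 117 = -123$)
$u = -68601$ ($u = 216 - 68817 = -68601$)
$B{\left(N \right)} = 8 + N$
$Q{\left(V \right)} = - \frac{232}{V} + \frac{283 + V}{V}$ ($Q{\left(V \right)} = \frac{283 + V}{V} - \frac{232}{V} = - \frac{232}{V} + \frac{283 + V}{V}$)
$\frac{u + Q{\left(A \left(-9\right) \right)}}{B{\left(647 \right)} + 488567} = \frac{-68601 + \frac{51 - -1107}{\left(-123\right) \left(-9\right)}}{\left(8 + 647\right) + 488567} = \frac{-68601 + \frac{51 + 1107}{1107}}{655 + 488567} = \frac{-68601 + \frac{1}{1107} \cdot 1158}{489222} = \left(-68601 + \frac{386}{369}\right) \frac{1}{489222} = \left(- \frac{25313383}{369}\right) \frac{1}{489222} = - \frac{25313383}{180522918}$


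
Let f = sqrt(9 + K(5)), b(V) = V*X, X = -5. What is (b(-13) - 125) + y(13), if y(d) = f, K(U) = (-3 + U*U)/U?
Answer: -60 + sqrt(335)/5 ≈ -56.339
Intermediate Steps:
K(U) = (-3 + U**2)/U
b(V) = -5*V (b(V) = V*(-5) = -5*V)
f = sqrt(335)/5 (f = sqrt(9 + (5 - 3/5)) = sqrt(9 + 22/5) = sqrt(67/5) = sqrt(335)/5 ≈ 3.6606)
y(d) = sqrt(335)/5
(b(-13) - 125) + y(13) = (-5*(-13) - 125) + sqrt(335)/5 = (65 - 125) + sqrt(335)/5 = -60 + sqrt(335)/5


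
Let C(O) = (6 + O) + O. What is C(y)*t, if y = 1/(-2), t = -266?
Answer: -1330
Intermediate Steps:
y = -½ ≈ -0.50000
C(O) = 6 + 2*O
C(y)*t = (6 + 2*(-½))*(-266) = (6 - 1)*(-266) = 5*(-266) = -1330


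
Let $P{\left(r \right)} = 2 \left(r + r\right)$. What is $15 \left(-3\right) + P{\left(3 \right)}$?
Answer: $-33$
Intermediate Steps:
$P{\left(r \right)} = 4 r$ ($P{\left(r \right)} = 2 \cdot 2 r = 4 r$)
$15 \left(-3\right) + P{\left(3 \right)} = 15 \left(-3\right) + 4 \cdot 3 = -45 + 12 = -33$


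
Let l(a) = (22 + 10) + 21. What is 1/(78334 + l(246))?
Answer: 1/78387 ≈ 1.2757e-5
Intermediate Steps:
l(a) = 53 (l(a) = 32 + 21 = 53)
1/(78334 + l(246)) = 1/(78334 + 53) = 1/78387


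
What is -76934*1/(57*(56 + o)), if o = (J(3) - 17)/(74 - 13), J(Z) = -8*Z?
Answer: -4692974/192375 ≈ -24.395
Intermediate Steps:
o = -41/61 (o = (-8*3 - 17)/(74 - 13) = (-24 - 17)/61 = -41*1/61 = -41/61 ≈ -0.67213)
-76934*1/(57*(56 + o)) = -76934*1/(57*(56 - 41/61)) = -76934/(57*(3375/61)) = -76934/192375/61 = -76934*61/192375 = -4692974/192375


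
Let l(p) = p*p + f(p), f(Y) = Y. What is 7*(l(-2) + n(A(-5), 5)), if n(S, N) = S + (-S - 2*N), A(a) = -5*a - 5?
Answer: -56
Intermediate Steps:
l(p) = p + p² (l(p) = p*p + p = p² + p = p + p²)
A(a) = -5 - 5*a
n(S, N) = -2*N
7*(l(-2) + n(A(-5), 5)) = 7*(-2*(1 - 2) - 2*5) = 7*(-2*(-1) - 10) = 7*(2 - 10) = 7*(-8) = -56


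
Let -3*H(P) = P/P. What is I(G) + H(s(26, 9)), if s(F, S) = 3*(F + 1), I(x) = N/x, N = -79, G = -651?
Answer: -46/217 ≈ -0.21198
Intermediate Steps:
I(x) = -79/x
s(F, S) = 3 + 3*F (s(F, S) = 3*(1 + F) = 3 + 3*F)
H(P) = -⅓ (H(P) = -P/(3*P) = -⅓*1 = -⅓)
I(G) + H(s(26, 9)) = -79/(-651) - ⅓ = -79*(-1/651) - ⅓ = 79/651 - ⅓ = -46/217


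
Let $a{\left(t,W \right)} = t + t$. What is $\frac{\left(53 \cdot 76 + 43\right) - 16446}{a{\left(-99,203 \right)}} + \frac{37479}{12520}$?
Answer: $\frac{819979}{12520} \approx 65.494$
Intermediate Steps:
$a{\left(t,W \right)} = 2 t$
$\frac{\left(53 \cdot 76 + 43\right) - 16446}{a{\left(-99,203 \right)}} + \frac{37479}{12520} = \frac{\left(53 \cdot 76 + 43\right) - 16446}{2 \left(-99\right)} + \frac{37479}{12520} = \frac{\left(4028 + 43\right) - 16446}{-198} + 37479 \cdot \frac{1}{12520} = \left(4071 - 16446\right) \left(- \frac{1}{198}\right) + \frac{37479}{12520} = \left(-12375\right) \left(- \frac{1}{198}\right) + \frac{37479}{12520} = \frac{125}{2} + \frac{37479}{12520} = \frac{819979}{12520}$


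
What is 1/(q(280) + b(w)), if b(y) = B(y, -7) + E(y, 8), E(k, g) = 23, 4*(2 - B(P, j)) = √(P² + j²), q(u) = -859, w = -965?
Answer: -6672/5098811 + 82*√554/5098811 ≈ -0.00093001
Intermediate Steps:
B(P, j) = 2 - √(P² + j²)/4
b(y) = 25 - √(49 + y²)/4 (b(y) = (2 - √(y² + (-7)²)/4) + 23 = (2 - √(y² + 49)/4) + 23 = (2 - √(49 + y²)/4) + 23 = 25 - √(49 + y²)/4)
1/(q(280) + b(w)) = 1/(-859 + (25 - √(49 + (-965)²)/4)) = 1/(-859 + (25 - √(49 + 931225)/4)) = 1/(-859 + (25 - 41*√554/4)) = 1/(-834 - 41*√554/4)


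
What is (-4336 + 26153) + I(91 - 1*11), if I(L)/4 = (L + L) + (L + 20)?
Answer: 22857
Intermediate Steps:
I(L) = 80 + 12*L (I(L) = 4*((L + L) + (L + 20)) = 4*(2*L + (20 + L)) = 4*(20 + 3*L) = 80 + 12*L)
(-4336 + 26153) + I(91 - 1*11) = (-4336 + 26153) + (80 + 12*(91 - 1*11)) = 21817 + (80 + 12*(91 - 11)) = 21817 + (80 + 12*80) = 21817 + (80 + 960) = 21817 + 1040 = 22857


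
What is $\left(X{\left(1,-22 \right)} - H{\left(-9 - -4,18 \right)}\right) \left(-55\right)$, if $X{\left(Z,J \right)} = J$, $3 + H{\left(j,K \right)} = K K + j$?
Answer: $18590$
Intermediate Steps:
$H{\left(j,K \right)} = -3 + j + K^{2}$ ($H{\left(j,K \right)} = -3 + \left(K K + j\right) = -3 + \left(K^{2} + j\right) = -3 + \left(j + K^{2}\right) = -3 + j + K^{2}$)
$\left(X{\left(1,-22 \right)} - H{\left(-9 - -4,18 \right)}\right) \left(-55\right) = \left(-22 - \left(-3 - 5 + 18^{2}\right)\right) \left(-55\right) = \left(-22 - \left(-3 + \left(-9 + 4\right) + 324\right)\right) \left(-55\right) = \left(-22 - \left(-3 - 5 + 324\right)\right) \left(-55\right) = \left(-22 - 316\right) \left(-55\right) = \left(-338\right) \left(-55\right) = 18590$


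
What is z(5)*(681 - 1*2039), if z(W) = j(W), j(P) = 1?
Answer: -1358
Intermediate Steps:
z(W) = 1
z(5)*(681 - 1*2039) = 1*(681 - 1*2039) = 1*(681 - 2039) = 1*(-1358) = -1358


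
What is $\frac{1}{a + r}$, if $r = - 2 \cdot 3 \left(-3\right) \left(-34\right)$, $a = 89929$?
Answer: $\frac{1}{89317} \approx 1.1196 \cdot 10^{-5}$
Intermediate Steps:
$r = -612$ ($r = \left(-2\right) \left(-9\right) \left(-34\right) = 18 \left(-34\right) = -612$)
$\frac{1}{a + r} = \frac{1}{89929 - 612} = \frac{1}{89317}$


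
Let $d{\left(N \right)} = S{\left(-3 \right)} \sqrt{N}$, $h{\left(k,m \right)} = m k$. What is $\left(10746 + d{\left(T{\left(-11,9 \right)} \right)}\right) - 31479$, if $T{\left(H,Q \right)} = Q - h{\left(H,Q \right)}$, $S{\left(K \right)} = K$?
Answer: $-20733 - 18 \sqrt{3} \approx -20764.0$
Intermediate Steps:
$h{\left(k,m \right)} = k m$
$T{\left(H,Q \right)} = Q - H Q$
$d{\left(N \right)} = - 3 \sqrt{N}$
$\left(10746 + d{\left(T{\left(-11,9 \right)} \right)}\right) - 31479 = \left(10746 - 3 \sqrt{9 \left(1 - -11\right)}\right) - 31479 = \left(10746 - 3 \sqrt{9 \left(1 + 11\right)}\right) - 31479 = \left(10746 - 3 \sqrt{9 \cdot 12}\right) - 31479 = \left(10746 - 3 \sqrt{108}\right) - 31479 = \left(10746 - 3 \cdot 6 \sqrt{3}\right) - 31479 = \left(10746 - 18 \sqrt{3}\right) - 31479 = -20733 - 18 \sqrt{3}$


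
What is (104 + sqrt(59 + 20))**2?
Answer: (104 + sqrt(79))**2 ≈ 12744.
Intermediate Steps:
(104 + sqrt(59 + 20))**2 = (104 + sqrt(79))**2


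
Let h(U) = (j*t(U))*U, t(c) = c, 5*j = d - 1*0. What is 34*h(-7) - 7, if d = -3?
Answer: -5033/5 ≈ -1006.6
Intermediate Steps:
j = -⅗ (j = (-3 - 1*0)/5 = (-3 + 0)/5 = (⅕)*(-3) = -⅗ ≈ -0.60000)
h(U) = -3*U²/5 (h(U) = (-3*U/5)*U = -3*U²/5)
34*h(-7) - 7 = 34*(-⅗*(-7)²) - 7 = 34*(-⅗*49) - 7 = 34*(-147/5) - 7 = -4998/5 - 7 = -5033/5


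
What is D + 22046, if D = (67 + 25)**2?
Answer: 30510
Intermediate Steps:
D = 8464 (D = 92**2 = 8464)
D + 22046 = 8464 + 22046 = 30510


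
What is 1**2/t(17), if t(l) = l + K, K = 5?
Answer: 1/22 ≈ 0.045455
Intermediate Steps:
t(l) = 5 + l (t(l) = l + 5 = 5 + l)
1**2/t(17) = 1**2/(5 + 17) = 1/22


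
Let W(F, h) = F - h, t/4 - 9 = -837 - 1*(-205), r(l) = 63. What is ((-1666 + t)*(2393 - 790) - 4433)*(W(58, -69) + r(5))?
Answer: -1267244330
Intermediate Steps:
t = -2492 (t = 36 + 4*(-837 - 1*(-205)) = 36 + 4*(-837 + 205) = 36 + 4*(-632) = 36 - 2528 = -2492)
((-1666 + t)*(2393 - 790) - 4433)*(W(58, -69) + r(5)) = ((-1666 - 2492)*(2393 - 790) - 4433)*((58 - 1*(-69)) + 63) = (-4158*1603 - 4433)*((58 + 69) + 63) = (-6665274 - 4433)*(127 + 63) = -6669707*190 = -1267244330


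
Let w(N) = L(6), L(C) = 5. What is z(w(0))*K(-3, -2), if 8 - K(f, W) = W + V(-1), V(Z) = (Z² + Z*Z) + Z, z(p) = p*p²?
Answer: 1125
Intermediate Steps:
w(N) = 5
z(p) = p³
V(Z) = Z + 2*Z² (V(Z) = (Z² + Z²) + Z = 2*Z² + Z = Z + 2*Z²)
K(f, W) = 7 - W (K(f, W) = 8 - (W - (1 + 2*(-1))) = 8 - (W - (1 - 2)) = 8 - (W - 1*(-1)) = 8 - (W + 1) = 8 - (1 + W) = 8 + (-1 - W) = 7 - W)
z(w(0))*K(-3, -2) = 5³*(7 - 1*(-2)) = 125*(7 + 2) = 125*9 = 1125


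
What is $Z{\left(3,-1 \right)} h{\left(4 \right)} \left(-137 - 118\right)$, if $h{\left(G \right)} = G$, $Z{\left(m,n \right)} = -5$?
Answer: $5100$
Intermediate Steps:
$Z{\left(3,-1 \right)} h{\left(4 \right)} \left(-137 - 118\right) = \left(-5\right) 4 \left(-137 - 118\right) = - 20 \left(-137 - 118\right) = \left(-20\right) \left(-255\right) = 5100$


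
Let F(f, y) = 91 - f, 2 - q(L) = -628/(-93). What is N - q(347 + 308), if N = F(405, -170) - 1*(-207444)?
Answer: 19263532/93 ≈ 2.0713e+5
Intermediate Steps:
q(L) = -442/93 (q(L) = 2 - (-628)/(-93) = 2 - (-628)*(-1)/93 = 2 - 1*628/93 = 2 - 628/93 = -442/93)
N = 207130 (N = (91 - 1*405) - 1*(-207444) = (91 - 405) + 207444 = -314 + 207444 = 207130)
N - q(347 + 308) = 207130 - 1*(-442/93) = 207130 + 442/93 = 19263532/93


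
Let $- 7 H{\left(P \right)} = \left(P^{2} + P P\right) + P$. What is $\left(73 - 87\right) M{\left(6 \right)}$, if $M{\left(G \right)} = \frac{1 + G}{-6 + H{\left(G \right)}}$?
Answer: $\frac{343}{60} \approx 5.7167$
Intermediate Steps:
$H{\left(P \right)} = - \frac{2 P^{2}}{7} - \frac{P}{7}$ ($H{\left(P \right)} = - \frac{\left(P^{2} + P P\right) + P}{7} = - \frac{\left(P^{2} + P^{2}\right) + P}{7} = - \frac{2 P^{2} + P}{7} = - \frac{P + 2 P^{2}}{7} = - \frac{2 P^{2}}{7} - \frac{P}{7}$)
$M{\left(G \right)} = \frac{1 + G}{-6 - \frac{G \left(1 + 2 G\right)}{7}}$
$\left(73 - 87\right) M{\left(6 \right)} = \left(73 - 87\right) \frac{7 \left(-1 - 6\right)}{42 + 6 \left(1 + 2 \cdot 6\right)} = - 14 \frac{7 \left(-1 - 6\right)}{42 + 6 \left(1 + 12\right)} = - 14 \cdot 7 \frac{1}{42 + 6 \cdot 13} \left(-7\right) = - 14 \cdot 7 \frac{1}{42 + 78} \left(-7\right) = - 14 \cdot 7 \cdot \frac{1}{120} \left(-7\right) = \left(-14\right) \left(- \frac{49}{120}\right) = \frac{343}{60}$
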